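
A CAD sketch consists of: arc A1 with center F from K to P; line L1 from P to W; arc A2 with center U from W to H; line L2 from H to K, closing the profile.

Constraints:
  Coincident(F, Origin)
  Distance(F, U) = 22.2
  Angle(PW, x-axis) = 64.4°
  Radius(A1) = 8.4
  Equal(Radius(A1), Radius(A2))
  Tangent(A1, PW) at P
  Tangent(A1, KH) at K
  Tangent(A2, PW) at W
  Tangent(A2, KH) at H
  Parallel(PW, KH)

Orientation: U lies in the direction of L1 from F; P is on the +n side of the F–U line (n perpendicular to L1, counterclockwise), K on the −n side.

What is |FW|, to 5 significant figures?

23.736

The slot axis is L1's direction at 64.4°, so u = (cos 64.4°, sin 64.4°) = (0.43209, 0.90183) and n = (−sin 64.4°, cos 64.4°) = (-0.90183, 0.43209). F is at the origin and U lies 22.2 along u from F, so U = 22.2·u = (9.5923, 20.021). Tangency of A1 to both parallel lines with radius 8.4 puts P and K at F ± 8.4·n: P = (-7.5754, 3.6295), K = (7.5754, -3.6295). Equal radii place W and H the same way about U: W = U + 8.4·n = (2.0169, 23.650), H = U − 8.4·n = (17.168, 16.391). Then |FW| = |W − F| = 23.736.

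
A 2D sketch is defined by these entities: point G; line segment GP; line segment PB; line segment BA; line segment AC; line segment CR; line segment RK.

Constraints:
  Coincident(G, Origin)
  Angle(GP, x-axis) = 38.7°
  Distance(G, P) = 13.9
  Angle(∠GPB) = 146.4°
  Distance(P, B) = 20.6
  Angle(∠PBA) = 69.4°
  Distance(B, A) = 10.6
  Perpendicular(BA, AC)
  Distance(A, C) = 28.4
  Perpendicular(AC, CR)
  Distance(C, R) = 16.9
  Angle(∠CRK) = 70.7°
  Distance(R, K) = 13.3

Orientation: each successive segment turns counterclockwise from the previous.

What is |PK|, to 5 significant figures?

9.7756

G is at the origin; GP runs at 38.7° with length 13.9, so P = (10.848, 8.6909). ∠GPB = 146.4° gives PB at 72.300° from the x-axis; with |PB| = 20.6, B = (17.111, 28.316). ∠PBA = 69.4° gives BA at -177.10° from the x-axis; with |BA| = 10.6, A = (6.5246, 27.779). BA ⟂ AC, so AC runs at -87.100°; with |AC| = 28.4, C = (7.9615, -0.58422). AC is perpendicular to CR, so CR runs at 2.9000°; with |CR| = 16.9, R = (24.840, 0.27081). ∠CRK = 70.7° gives RK at 112.20° from the x-axis; with |RK| = 13.3, K = (19.815, 12.585). Then |PK| = |K − P| = 9.7756.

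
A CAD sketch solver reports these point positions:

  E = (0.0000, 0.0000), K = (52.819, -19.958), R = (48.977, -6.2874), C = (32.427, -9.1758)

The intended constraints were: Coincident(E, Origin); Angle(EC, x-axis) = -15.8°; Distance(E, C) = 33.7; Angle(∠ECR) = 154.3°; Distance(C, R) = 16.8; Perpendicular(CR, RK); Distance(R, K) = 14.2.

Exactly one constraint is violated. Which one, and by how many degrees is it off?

Perpendicular(CR, RK) — off by 5.80°.

E = (0.00, 0.00) ✓; EC at -15.80° ✓; |EC| = 33.70 ✓; ∠ECR = 154.3° ✓; |CR| = 16.80 ✓; ∠(CR, RK) = 84.20° ✗; |RK| = 14.20 ✓.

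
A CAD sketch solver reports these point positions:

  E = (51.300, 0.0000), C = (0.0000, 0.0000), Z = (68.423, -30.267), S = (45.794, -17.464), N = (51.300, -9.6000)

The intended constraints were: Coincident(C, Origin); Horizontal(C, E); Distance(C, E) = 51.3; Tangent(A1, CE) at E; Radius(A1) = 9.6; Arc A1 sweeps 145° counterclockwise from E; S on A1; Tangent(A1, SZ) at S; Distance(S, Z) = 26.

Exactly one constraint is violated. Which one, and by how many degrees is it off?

Tangent(A1, SZ) at S — off by 5.50°.

C = (0.00, 0.00) ✓; C.y = 0.00, E.y = 0.00 ✓; |CE| = 51.30 ✓; ∠(NE, EC) = 90.00° ✓; |NE| = 9.600 ✓; bearing(N→S) − bearing(N→E) = 145.0° ✓; |NS| = 9.600 ✓; ∠(NS, SZ) = 84.50° ✗; |SZ| = 26.00 ✓.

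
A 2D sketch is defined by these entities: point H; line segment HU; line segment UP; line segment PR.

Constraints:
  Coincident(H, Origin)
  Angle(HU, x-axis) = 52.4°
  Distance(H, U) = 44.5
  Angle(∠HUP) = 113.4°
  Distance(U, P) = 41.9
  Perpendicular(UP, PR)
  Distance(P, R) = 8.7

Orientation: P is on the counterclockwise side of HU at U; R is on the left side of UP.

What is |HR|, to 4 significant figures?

67.69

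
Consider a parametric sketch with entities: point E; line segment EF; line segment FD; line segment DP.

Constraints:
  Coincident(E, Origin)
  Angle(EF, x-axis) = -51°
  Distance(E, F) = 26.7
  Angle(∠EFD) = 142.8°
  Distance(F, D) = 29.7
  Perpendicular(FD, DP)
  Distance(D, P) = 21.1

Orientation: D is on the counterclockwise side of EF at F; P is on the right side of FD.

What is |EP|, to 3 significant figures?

63.1

∠EFD = 142.8°, so FD runs at -51.0° + (180° − 142.8°) = -13.8° from the x-axis; with |FD| = 29.7, D = F + 29.7·(cos -13.8°, sin -13.8°) = (45.6, -27.8). FD is perpendicular to DP; with |DP| = 21.1 on the right of FD, P = D + 21.1·(-0.239, -0.971) = (40.6, -48.3). Then |EP| = |P − E| = 63.1.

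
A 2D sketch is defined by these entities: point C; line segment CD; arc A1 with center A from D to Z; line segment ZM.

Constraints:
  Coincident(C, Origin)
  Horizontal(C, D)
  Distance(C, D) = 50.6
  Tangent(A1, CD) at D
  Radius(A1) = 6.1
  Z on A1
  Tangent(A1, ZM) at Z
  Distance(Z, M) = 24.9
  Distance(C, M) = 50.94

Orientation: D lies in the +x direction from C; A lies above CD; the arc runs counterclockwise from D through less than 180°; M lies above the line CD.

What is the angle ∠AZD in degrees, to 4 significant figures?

27.37°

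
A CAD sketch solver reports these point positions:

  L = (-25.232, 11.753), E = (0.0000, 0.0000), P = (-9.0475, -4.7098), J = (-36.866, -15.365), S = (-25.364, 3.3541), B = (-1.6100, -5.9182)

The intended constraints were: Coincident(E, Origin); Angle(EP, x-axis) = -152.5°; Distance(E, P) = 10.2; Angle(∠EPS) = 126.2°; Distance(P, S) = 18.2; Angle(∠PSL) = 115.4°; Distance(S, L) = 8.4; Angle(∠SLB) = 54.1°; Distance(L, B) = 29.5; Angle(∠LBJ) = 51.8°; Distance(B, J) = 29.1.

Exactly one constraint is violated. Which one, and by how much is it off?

Distance(B, J) = 29.1 — off by 7.40.

E = (0.00, 0.00) ✓; EP at -152.5° ✓; |EP| = 10.20 ✓; ∠EPS = 126.2° ✓; |PS| = 18.20 ✓; ∠PSL = 115.4° ✓; |SL| = 8.400 ✓; ∠SLB = 54.10° ✓; |LB| = 29.50 ✓; ∠LBJ = 51.80° ✓; |BJ| = 36.50 ✗.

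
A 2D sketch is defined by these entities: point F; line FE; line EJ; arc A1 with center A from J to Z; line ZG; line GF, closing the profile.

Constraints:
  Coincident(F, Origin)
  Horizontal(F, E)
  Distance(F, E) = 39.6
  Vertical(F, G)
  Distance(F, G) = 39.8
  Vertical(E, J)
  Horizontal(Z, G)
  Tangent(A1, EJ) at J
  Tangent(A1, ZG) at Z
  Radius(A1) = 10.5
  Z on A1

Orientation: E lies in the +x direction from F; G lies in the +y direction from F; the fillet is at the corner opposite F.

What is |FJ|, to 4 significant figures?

49.26

F is at the origin; F and E share the same y with |FE| = 39.6 and E on the +x side, so E = (39.60, 0.000). FG is vertical with |FG| = 39.8 and G on the +y side, so G = (0.000, 39.80). The virtual corner opposite F is at (39.60, 39.80). The tangent condition forces AJ to be normal to EJ and A1 meets ZG tangentially, so AZ is at right angles to ZG, with radius 10.5, so the center A sits 10.5 in from both sides at A = (29.10, 29.30). That places the tangent points at J = (39.60, 29.30) on EJ and Z = (29.10, 39.80) on ZG. Then |FJ| = |J − F| = 49.26.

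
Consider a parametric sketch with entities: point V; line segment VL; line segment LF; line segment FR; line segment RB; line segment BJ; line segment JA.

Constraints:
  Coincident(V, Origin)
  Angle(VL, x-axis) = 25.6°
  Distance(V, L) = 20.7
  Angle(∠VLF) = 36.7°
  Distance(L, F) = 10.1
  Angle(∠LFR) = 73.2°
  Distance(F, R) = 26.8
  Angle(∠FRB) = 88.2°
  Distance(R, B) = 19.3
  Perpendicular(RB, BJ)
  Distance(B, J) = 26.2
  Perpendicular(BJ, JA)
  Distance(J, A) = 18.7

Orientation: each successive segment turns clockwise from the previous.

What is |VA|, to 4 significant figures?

13.40

V is at the origin; VL runs at 25.6° with length 20.7, so L = (18.67, 8.944). ∠VLF = 36.7° gives LF at -117.7° from the x-axis; with |LF| = 10.1, F = (13.97, 0.001699). ∠LFR = 73.2° gives FR at 135.5° from the x-axis; with |FR| = 26.8, R = (-5.142, 18.79). ∠FRB = 88.2° gives RB at 43.70° from the x-axis; with |RB| = 19.3, B = (8.811, 32.12). RB ⟂ BJ, so BJ runs at -46.30°; with |BJ| = 26.2, J = (26.91, 13.18). The perpendicularity gives JA at right angles to BJ, so JA runs at -136.3°; with |JA| = 18.7, A = (13.39, 0.2589). Then |VA| = |A − V| = 13.40.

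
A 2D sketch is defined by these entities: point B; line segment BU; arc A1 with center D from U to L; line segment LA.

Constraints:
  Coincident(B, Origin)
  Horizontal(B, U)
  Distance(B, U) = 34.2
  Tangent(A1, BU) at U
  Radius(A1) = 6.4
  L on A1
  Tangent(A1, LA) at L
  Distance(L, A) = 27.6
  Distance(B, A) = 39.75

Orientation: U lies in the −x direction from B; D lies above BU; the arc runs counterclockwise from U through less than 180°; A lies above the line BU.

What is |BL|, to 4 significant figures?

28.39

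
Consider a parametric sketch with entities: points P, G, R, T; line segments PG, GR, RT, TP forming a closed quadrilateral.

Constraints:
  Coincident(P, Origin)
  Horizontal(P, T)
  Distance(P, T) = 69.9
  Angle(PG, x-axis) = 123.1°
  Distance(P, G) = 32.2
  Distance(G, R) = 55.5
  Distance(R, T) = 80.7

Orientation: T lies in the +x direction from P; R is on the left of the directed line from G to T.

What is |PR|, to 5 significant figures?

69.107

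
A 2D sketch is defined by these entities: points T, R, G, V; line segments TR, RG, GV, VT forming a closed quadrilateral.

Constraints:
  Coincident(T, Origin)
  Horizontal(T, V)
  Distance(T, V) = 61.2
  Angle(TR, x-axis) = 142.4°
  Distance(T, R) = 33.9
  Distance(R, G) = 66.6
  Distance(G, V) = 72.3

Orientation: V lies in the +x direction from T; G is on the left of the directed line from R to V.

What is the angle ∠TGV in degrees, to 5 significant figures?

51.840°

T is at the origin; TV is horizontal with |TV| = 61.2 and V in +x, so V = (61.2, 0). TR runs at 142.4° with |TR| = 33.9, so R = (-26.859, 20.684). G is determined by |RG| = 66.6 and |GV| = 72.3 together: it lies at the intersection of circle(R, 66.6) and circle(V, 72.3). With |RV| = 90.455, the foot of the radical line on RV is 40.851 from R and the perpendicular offset is √(66.6² − 40.851²) = 52.600. Taking the left-of-RV solution: G = (24.938, 62.549).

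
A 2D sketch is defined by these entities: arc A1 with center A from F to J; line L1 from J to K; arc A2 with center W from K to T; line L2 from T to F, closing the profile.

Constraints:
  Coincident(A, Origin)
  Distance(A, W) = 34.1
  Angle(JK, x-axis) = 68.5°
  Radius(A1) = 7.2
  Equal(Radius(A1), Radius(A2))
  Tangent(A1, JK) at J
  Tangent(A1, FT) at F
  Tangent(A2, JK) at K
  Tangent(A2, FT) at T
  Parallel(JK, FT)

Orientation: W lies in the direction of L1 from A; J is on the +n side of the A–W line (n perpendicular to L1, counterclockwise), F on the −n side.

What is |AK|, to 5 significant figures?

34.852

The slot axis is L1's direction at 68.5°, so u = (cos 68.5°, sin 68.5°) = (0.36650, 0.93042) and n = (−sin 68.5°, cos 68.5°) = (-0.93042, 0.36650). A is at the origin and W lies 34.1 along u from A, so W = 34.1·u = (12.498, 31.727). Tangency of A1 to both parallel lines with radius 7.2 puts J and F at A ± 7.2·n: J = (-6.6990, 2.6388), F = (6.6990, -2.6388). Equal radii place K and T the same way about W: K = W + 7.2·n = (5.7987, 34.366), T = W − 7.2·n = (19.197, 29.088). Then |AK| = |K − A| = 34.852.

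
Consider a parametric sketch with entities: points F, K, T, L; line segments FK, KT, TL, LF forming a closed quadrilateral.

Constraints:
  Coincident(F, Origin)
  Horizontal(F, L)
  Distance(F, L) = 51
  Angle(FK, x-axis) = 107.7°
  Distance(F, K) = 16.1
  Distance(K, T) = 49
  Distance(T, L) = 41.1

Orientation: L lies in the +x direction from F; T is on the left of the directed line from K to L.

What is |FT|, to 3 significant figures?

54.5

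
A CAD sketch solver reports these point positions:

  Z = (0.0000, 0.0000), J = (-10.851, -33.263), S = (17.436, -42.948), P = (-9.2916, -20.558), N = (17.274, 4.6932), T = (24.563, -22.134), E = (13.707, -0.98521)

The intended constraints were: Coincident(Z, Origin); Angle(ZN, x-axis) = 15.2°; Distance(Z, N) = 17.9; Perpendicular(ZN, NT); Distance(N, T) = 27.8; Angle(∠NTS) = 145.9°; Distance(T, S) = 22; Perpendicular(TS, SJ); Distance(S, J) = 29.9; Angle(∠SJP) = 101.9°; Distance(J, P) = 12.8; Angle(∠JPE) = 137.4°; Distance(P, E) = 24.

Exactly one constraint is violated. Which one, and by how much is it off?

Distance(P, E) = 24 — off by 6.20.

Z = (0.00, 0.00) ✓; ZN at 15.20° ✓; |ZN| = 17.90 ✓; ∠(ZN, NT) = 90.00° ✓; |NT| = 27.80 ✓; ∠NTS = 145.9° ✓; |TS| = 22.00 ✓; ∠(TS, SJ) = 90.00° ✓; |SJ| = 29.90 ✓; ∠SJP = 101.9° ✓; |JP| = 12.80 ✓; ∠JPE = 137.4° ✓; |PE| = 30.20 ✗.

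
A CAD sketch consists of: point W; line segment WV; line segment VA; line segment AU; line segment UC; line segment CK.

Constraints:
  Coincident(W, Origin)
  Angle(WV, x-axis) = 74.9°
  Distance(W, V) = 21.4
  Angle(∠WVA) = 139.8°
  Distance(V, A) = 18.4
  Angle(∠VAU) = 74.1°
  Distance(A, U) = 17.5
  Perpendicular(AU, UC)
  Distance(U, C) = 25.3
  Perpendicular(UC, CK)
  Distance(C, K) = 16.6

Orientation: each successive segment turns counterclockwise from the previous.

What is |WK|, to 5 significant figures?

22.327

W is at the origin; WV runs at 74.9° with length 21.4, so V = (5.5748, 20.661). ∠WVA = 139.8° gives VA at 115.10° from the x-axis; with |VA| = 18.4, A = (-2.2305, 37.324). ∠VAU = 74.1° gives AU at -139.00° from the x-axis; with |AU| = 17.5, U = (-15.438, 25.843). AU is perpendicular to UC, so UC runs at -49.000°; with |UC| = 25.3, C = (1.1604, 6.7484). UC is perpendicular to CK, so CK runs at 41.000°; with |CK| = 16.6, K = (13.689, 17.639). Then |WK| = |K − W| = 22.327.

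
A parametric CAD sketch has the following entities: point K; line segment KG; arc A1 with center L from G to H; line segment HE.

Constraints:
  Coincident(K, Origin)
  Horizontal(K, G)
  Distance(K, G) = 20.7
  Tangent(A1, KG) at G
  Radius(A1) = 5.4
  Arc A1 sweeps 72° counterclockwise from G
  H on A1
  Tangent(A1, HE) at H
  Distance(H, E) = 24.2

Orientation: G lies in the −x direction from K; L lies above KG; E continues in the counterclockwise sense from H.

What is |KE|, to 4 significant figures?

27.94

On A1, G sits at bearing -90° from L; a 72° counterclockwise sweep puts H at bearing -18°, so H = L + 5.4·(cos -18°, sin -18°) = (-15.56, 3.731). Since A1 is tangent to HE there, LH ⟂ HE, so HE runs along (−sin -18°, cos -18°); with |HE| = 24.2, E = (-8.086, 26.75). Then |KE| = |E − K| = 27.94.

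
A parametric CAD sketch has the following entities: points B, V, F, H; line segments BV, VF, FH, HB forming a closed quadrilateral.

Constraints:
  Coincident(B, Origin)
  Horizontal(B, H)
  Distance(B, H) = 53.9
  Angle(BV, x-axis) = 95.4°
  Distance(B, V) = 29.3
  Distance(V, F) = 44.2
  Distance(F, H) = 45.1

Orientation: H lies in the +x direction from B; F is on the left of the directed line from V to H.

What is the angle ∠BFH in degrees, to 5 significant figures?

61.510°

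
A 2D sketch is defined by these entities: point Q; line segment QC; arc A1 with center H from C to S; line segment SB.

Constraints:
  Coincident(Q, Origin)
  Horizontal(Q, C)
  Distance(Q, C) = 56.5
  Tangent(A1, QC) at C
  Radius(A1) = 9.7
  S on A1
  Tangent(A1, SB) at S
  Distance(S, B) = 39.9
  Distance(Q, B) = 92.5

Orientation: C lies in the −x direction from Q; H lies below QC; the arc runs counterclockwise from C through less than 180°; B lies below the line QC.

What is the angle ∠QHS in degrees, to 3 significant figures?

144°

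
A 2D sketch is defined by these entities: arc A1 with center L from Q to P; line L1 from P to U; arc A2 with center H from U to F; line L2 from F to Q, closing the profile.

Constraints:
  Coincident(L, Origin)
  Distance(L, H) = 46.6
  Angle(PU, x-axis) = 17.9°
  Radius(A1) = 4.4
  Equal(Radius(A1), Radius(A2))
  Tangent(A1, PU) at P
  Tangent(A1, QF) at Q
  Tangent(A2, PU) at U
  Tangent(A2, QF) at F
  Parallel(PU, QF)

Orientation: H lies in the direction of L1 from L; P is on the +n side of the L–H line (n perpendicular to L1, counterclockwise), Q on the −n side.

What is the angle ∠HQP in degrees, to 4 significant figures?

84.61°

L is at the origin and H lies 46.6 along u from L, so H = 46.6·u = (44.34, 14.32). Tangency of A1 to both parallel lines with radius 4.4 puts P and Q at L ± 4.4·n: P = (-1.352, 4.187), Q = (1.352, -4.187). Then cos ∠HQP = QH·QP / (|QH||QP|), giving 84.61°.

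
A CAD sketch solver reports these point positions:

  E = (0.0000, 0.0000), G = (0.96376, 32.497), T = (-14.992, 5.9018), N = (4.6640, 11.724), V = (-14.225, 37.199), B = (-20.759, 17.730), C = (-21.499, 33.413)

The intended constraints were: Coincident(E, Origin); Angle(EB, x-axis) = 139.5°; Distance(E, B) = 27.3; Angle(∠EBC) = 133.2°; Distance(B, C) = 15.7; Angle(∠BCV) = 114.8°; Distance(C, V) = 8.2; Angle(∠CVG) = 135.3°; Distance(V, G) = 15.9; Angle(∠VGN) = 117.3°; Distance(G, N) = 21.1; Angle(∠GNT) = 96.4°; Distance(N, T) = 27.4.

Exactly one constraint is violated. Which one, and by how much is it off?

Distance(N, T) = 27.4 — off by 6.90.

E = (0.00, 0.00) ✓; EB at 139.5° ✓; |EB| = 27.30 ✓; ∠EBC = 133.2° ✓; |BC| = 15.70 ✓; ∠BCV = 114.8° ✓; |CV| = 8.200 ✓; ∠CVG = 135.3° ✓; |VG| = 15.90 ✓; ∠VGN = 117.3° ✓; |GN| = 21.10 ✓; ∠GNT = 96.40° ✓; |NT| = 20.50 ✗.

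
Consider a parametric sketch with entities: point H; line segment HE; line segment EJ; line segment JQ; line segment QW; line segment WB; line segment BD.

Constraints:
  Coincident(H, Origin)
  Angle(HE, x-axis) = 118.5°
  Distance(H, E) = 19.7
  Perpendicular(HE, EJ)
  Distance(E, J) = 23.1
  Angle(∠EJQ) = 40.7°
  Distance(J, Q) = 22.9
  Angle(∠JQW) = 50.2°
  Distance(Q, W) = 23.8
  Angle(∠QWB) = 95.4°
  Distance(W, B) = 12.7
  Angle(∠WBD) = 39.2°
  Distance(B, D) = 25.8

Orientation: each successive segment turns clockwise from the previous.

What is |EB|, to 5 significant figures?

20.707

∠JQW = 50.2° gives QW at 119.40° from the x-axis; with |QW| = 23.8, W = (-8.9148, 27.662). ∠QWB = 95.4° gives WB at 34.800° from the x-axis; with |WB| = 12.7, B = (1.5138, 34.911). Then |EB| = |B − E| = 20.707.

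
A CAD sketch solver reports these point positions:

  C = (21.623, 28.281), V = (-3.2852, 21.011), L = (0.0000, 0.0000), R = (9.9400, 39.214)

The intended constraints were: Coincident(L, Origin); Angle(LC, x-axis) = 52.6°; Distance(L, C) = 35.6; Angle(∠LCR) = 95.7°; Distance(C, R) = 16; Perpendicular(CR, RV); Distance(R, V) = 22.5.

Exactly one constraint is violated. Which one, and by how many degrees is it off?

Perpendicular(CR, RV) — off by 7.10°.

L = (0.00, 0.00) ✓; LC at 52.60° ✓; |LC| = 35.60 ✓; ∠LCR = 95.70° ✓; |CR| = 16.00 ✓; ∠(CR, RV) = 97.10° ✗; |RV| = 22.50 ✓.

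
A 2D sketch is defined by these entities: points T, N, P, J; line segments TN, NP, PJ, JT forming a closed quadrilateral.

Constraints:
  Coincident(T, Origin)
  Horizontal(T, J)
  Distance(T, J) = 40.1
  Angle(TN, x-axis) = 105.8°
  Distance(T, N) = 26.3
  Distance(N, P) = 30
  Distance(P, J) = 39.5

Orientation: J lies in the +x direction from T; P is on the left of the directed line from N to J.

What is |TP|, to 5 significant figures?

40.764

T is at the origin; T and J share the same y with |TJ| = 40.1 and J in +x, so J = (40.1, 0). TN runs at 105.8° with |TN| = 26.3, so N = (-7.1610, 25.306). P is determined by |NP| = 30.0 and |PJ| = 39.5 together: it lies at the intersection of circle(N, 30.0) and circle(J, 39.5). With |NJ| = 53.610, the foot of the radical line on NJ is 20.647 from N and the perpendicular offset is √(30.0² − 20.647²) = 21.765. Taking the left-of-NJ solution: P = (21.315, 34.747).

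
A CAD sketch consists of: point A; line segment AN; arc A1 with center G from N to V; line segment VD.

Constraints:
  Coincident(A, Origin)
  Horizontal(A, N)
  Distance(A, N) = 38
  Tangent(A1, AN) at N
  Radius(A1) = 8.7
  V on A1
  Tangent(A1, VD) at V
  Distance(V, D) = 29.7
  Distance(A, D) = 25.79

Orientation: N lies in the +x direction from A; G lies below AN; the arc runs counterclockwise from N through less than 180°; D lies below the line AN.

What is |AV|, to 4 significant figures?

31.98

Checks: |AN| = 38.00 ✓; |GV| = 8.700 ✓; ∠(GV, VD) = 90.00° ✓; |VD| = 29.70 ✓; |AD| = 25.79 ✓.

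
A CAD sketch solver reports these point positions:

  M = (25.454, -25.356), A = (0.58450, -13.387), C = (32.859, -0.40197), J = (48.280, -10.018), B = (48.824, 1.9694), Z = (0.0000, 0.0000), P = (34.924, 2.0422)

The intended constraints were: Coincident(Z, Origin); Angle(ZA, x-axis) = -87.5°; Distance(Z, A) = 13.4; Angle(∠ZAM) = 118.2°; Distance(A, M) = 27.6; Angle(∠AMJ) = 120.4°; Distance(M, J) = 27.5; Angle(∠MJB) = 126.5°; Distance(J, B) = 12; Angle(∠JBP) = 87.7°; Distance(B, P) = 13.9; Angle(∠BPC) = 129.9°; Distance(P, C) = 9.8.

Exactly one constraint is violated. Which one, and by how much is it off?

Distance(P, C) = 9.8 — off by 6.60.

Z = (0.00, 0.00) ✓; ZA at -87.50° ✓; |ZA| = 13.40 ✓; ∠ZAM = 118.2° ✓; |AM| = 27.60 ✓; ∠AMJ = 120.4° ✓; |MJ| = 27.50 ✓; ∠MJB = 126.5° ✓; |JB| = 12.00 ✓; ∠JBP = 87.70° ✓; |BP| = 13.90 ✓; ∠BPC = 129.9° ✓; |PC| = 3.200 ✗.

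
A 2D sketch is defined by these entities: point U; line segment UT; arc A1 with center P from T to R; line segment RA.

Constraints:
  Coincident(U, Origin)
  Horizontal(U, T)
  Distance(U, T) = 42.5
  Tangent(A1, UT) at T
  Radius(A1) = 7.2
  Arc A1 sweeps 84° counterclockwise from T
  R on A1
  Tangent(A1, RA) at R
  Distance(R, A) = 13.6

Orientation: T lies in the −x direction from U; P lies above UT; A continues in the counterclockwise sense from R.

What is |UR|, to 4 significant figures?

35.92

The tangent condition forces PT to be normal to UT, so P = T + (0, 7.2) = (-42.50, 7.200). On A1, T sits at bearing -90° from P; an 84° counterclockwise sweep puts R at bearing -6°, so R = P + 7.2·(cos -6°, sin -6°) = (-35.34, 6.447). Then |UR| = |R − U| = 35.92.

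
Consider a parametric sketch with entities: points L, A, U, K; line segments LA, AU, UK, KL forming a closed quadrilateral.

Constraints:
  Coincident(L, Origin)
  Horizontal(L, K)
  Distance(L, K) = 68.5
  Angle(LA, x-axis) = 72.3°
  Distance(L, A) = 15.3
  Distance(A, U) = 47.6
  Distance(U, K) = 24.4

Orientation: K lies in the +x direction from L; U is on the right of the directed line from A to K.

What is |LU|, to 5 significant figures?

46.806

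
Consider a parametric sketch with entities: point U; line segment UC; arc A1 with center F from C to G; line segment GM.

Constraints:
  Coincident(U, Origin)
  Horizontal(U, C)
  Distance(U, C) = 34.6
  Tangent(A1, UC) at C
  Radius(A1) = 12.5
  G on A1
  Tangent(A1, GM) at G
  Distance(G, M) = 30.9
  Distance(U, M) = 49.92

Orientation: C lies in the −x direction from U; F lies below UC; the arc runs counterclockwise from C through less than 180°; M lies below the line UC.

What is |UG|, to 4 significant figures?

48.64

U is at the origin; UC is horizontal with |UC| = 34.6 and C on the −x side, so C = (-34.60, 0.000). The tangent condition forces FC to be normal to UC, so F = C + (0, -12.5) = (-34.60, -12.50). Since FG ⟂ GM (tangency), |FM| = √(12.5² + 30.9²) = 33.33 regardless of where G sits on A1. So M lies on both circle(U, 49.92) and circle(F, 33.33); the below-UC intersection is M = (-23.63, -43.97). G is the foot of the tangent from M: G = (-44.00, -20.74).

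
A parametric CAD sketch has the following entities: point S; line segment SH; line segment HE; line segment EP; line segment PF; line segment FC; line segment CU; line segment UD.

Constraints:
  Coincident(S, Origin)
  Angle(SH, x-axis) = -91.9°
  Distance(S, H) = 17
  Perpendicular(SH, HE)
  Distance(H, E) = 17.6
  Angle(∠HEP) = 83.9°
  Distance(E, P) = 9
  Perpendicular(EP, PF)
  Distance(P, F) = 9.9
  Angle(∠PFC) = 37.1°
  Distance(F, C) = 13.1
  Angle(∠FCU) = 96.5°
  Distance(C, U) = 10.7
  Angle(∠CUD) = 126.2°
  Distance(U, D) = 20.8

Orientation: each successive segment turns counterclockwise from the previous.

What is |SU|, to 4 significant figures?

25.62

S is at the origin; SH runs at -91.9° with length 17.0, so H = (-0.5636, -16.99). SH ⟂ HE, so HE runs at -1.900°; with |HE| = 17.6, E = (17.03, -17.57). ∠HEP = 83.9° gives EP at 94.20° from the x-axis; with |EP| = 9.0, P = (16.37, -8.598). EP is perpendicular to PF, so PF runs at -175.8°; with |PF| = 9.9, F = (6.494, -9.323). ∠PFC = 37.1° gives FC at -32.90° from the x-axis; with |FC| = 13.1, C = (17.49, -16.44). ∠FCU = 96.5° gives CU at 50.60° from the x-axis; with |CU| = 10.7, U = (24.28, -8.171). Then |SU| = |U − S| = 25.62.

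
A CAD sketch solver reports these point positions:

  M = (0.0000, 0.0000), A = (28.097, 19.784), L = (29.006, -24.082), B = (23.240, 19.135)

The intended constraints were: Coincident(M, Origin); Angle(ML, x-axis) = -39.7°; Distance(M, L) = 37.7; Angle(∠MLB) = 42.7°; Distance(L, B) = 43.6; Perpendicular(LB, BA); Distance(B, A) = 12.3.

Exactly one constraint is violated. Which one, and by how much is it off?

Distance(B, A) = 12.3 — off by 7.40.

M = (0.00, 0.00) ✓; ML at -39.70° ✓; |ML| = 37.70 ✓; ∠MLB = 42.70° ✓; |LB| = 43.60 ✓; ∠(LB, BA) = 89.99° ✓; |BA| = 4.900 ✗.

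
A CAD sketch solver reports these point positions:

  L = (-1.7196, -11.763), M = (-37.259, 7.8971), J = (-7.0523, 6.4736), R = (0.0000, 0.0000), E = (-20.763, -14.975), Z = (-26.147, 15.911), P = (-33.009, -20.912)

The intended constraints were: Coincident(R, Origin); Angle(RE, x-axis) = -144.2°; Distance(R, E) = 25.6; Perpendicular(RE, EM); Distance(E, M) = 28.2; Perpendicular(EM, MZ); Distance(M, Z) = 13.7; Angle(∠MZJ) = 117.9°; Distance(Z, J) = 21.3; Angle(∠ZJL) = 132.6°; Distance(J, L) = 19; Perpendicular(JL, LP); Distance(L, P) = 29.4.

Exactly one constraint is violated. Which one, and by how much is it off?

Distance(L, P) = 29.4 — off by 3.20.

R = (0.00, 0.00) ✓; RE at -144.2° ✓; |RE| = 25.60 ✓; ∠(RE, EM) = 90.00° ✓; |EM| = 28.20 ✓; ∠(EM, MZ) = 90.00° ✓; |MZ| = 13.70 ✓; ∠MZJ = 117.9° ✓; |ZJ| = 21.30 ✓; ∠ZJL = 132.6° ✓; |JL| = 19.00 ✓; ∠(JL, LP) = 90.00° ✓; |LP| = 32.60 ✗.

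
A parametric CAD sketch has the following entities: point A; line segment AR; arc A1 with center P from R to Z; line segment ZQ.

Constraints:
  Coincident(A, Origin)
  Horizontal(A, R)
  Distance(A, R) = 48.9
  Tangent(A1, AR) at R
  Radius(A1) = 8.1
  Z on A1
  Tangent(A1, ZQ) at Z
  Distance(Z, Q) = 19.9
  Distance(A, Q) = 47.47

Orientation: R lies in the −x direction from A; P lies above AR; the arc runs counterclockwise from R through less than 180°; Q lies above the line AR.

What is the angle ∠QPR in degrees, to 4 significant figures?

152.4°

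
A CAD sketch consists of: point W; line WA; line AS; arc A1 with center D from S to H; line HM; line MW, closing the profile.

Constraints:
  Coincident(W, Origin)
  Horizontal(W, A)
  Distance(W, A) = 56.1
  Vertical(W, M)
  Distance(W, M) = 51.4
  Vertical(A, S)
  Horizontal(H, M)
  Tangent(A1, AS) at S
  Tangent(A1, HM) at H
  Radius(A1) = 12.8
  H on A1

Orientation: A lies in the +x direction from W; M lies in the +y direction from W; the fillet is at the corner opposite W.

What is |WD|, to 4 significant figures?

58.01

W and M share the same x with |WM| = 51.4 and M on the +y side, so M = (0.000, 51.40). The virtual corner opposite W is at (56.10, 51.40). Since A1 is tangent to AS there, DS ⟂ AS and tangency of A1 to HM means the radius DH is perpendicular to HM, with radius 12.8, so the center D sits 12.8 in from both sides at D = (43.30, 38.60). Then |WD| = |D − W| = 58.01.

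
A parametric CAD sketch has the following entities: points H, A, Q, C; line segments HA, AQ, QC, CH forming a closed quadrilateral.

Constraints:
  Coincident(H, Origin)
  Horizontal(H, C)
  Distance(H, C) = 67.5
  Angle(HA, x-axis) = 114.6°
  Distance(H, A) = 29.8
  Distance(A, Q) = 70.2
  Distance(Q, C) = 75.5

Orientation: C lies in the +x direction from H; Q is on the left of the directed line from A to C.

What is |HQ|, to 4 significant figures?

82.75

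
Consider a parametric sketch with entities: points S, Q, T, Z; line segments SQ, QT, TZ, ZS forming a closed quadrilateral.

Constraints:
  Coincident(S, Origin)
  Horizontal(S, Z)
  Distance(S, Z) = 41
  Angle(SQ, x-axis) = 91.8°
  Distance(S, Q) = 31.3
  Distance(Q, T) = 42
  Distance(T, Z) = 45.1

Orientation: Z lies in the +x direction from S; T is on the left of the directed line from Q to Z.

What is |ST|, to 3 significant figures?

59.4

S is at the origin; SZ is horizontal with |SZ| = 41.0 and Z in +x, so Z = (41.0, 0). SQ runs at 91.8° with |SQ| = 31.3, so Q = (-0.983, 31.3). T is determined by |QT| = 42.0 and |TZ| = 45.1 together: it lies at the intersection of circle(Q, 42.0) and circle(Z, 45.1). With |QZ| = 52.4, the foot of the radical line on QZ is 23.6 from Q and the perpendicular offset is √(42.0² − 23.6²) = 34.7. Taking the left-of-QZ solution: T = (38.7, 45.0).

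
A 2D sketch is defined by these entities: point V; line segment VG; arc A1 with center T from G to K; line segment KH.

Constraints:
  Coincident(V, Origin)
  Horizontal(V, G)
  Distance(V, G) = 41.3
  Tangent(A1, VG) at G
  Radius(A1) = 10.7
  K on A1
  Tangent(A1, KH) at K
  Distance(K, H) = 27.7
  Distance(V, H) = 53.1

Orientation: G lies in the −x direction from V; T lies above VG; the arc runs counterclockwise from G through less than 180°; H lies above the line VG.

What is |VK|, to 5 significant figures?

33.154

V is at the origin; V and G share the same y with |VG| = 41.3 and G on the −x side, so G = (-41.300, 0.0000). Tangency of A1 to VG means the radius TG is perpendicular to VG, so T = G + (0, 10.7) = (-41.300, 10.700). Since TK ⟂ KH (tangency), |TH| = √(10.7² + 27.7²) = 29.695 regardless of where K sits on A1. So H lies on both circle(V, 53.1) and circle(T, 29.695); the above-VG intersection is H = (-35.195, 39.761). K is the foot of the tangent from H: K = (-30.739, 12.421).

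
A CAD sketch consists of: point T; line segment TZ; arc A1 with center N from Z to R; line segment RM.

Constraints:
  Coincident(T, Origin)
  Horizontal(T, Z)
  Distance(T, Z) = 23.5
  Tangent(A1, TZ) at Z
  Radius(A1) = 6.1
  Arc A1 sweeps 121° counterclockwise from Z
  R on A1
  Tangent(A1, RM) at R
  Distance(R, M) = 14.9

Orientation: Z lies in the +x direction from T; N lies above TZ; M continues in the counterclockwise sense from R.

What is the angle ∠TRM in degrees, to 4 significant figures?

76.83°

On A1, Z sits at bearing -90° from N; a 121° counterclockwise sweep puts R at bearing 31°, so R = N + 6.1·(cos 31°, sin 31°) = (28.73, 9.242). A1 meets RM tangentially, so NR is at right angles to RM, so RM runs along (−sin 31°, cos 31°); with |RM| = 14.9, M = (21.05, 22.01). Then cos ∠TRM = RT·RM / (|RT||RM|), giving 76.83°.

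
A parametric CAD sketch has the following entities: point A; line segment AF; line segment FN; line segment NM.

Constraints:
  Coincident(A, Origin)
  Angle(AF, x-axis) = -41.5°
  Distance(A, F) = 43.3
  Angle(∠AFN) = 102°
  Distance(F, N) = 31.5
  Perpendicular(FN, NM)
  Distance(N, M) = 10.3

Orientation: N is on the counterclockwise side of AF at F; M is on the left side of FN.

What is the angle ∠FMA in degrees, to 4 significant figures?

56.47°

A is at the origin; AF runs at -41.5° with length 43.3, so F = 43.3·(cos -41.5°, sin -41.5°) = (32.43, -28.69). ∠AFN = 102.0°, so FN runs at -41.5° + (180° − 102.0°) = 36.50° from the x-axis; with |FN| = 31.5, N = F + 31.5·(cos 36.50°, sin 36.50°) = (57.75, -9.955). The perpendicularity gives NM at right angles to FN; with |NM| = 10.3 on the left of FN, M = N + 10.3·(-0.5948, 0.8039) = (51.62, -1.675). Then cos ∠FMA = MF·MA / (|MF||MA|), giving 56.47°.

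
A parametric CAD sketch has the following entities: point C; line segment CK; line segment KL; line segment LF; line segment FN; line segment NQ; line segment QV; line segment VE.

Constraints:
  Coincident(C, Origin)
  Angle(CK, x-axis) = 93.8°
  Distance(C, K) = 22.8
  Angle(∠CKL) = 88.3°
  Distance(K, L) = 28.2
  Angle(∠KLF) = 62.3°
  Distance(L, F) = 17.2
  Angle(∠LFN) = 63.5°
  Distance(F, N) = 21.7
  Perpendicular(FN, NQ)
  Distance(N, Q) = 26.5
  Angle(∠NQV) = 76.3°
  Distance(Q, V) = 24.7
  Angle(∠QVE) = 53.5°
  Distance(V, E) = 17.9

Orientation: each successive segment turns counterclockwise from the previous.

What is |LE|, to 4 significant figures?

7.262

∠NQV = 76.3° gives QV at -106.6° from the x-axis; with |QV| = 24.7, V = (-39.15, 14.09). ∠QVE = 53.5° gives VE at 19.90° from the x-axis; with |VE| = 17.9, E = (-22.32, 20.18). Then |LE| = |E − L| = 7.262.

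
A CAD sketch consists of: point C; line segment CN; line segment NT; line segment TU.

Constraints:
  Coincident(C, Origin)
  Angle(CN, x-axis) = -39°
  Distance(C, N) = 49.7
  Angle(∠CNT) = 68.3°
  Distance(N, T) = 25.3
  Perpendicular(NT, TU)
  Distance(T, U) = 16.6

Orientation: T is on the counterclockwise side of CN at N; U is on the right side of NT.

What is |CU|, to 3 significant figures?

63.2

C is at the origin; CN runs at -39.0° with length 49.7, so N = 49.7·(cos -39.0°, sin -39.0°) = (38.6, -31.3). ∠CNT = 68.3°, so NT runs at -39.0° + (180° − 68.3°) = 72.7° from the x-axis; with |NT| = 25.3, T = N + 25.3·(cos 72.7°, sin 72.7°) = (46.1, -7.12). NT ⟂ TU; with |TU| = 16.6 on the right of NT, U = T + 16.6·(0.955, -0.297) = (62.0, -12.1). Then |CU| = |U − C| = 63.2.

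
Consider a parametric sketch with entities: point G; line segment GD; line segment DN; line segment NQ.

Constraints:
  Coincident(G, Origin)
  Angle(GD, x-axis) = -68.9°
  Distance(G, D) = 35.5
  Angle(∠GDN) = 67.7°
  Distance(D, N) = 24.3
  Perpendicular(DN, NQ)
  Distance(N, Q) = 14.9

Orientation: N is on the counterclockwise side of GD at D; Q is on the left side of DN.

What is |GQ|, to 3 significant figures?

21.0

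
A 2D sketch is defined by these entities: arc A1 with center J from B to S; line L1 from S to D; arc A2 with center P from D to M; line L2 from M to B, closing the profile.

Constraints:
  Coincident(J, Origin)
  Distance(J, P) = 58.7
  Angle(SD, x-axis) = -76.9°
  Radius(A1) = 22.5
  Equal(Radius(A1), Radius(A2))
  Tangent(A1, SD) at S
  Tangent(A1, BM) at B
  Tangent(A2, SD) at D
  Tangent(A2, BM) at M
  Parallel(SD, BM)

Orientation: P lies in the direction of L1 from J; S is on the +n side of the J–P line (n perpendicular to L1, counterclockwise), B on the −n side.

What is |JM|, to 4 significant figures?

62.86

The slot axis is L1's direction at -76.9°, so u = (cos -76.9°, sin -76.9°) = (0.2267, -0.9740) and n = (−sin -76.9°, cos -76.9°) = (0.9740, 0.2267). J is at the origin and P lies 58.7 along u from J, so P = 58.7·u = (13.30, -57.17). Tangency of A1 to both parallel lines with radius 22.5 puts S and B at J ± 22.5·n: S = (21.91, 5.100), B = (-21.91, -5.100). Equal radii place D and M the same way about P: D = P + 22.5·n = (35.22, -52.07), M = P − 22.5·n = (-8.610, -62.27). Then |JM| = |M − J| = 62.86.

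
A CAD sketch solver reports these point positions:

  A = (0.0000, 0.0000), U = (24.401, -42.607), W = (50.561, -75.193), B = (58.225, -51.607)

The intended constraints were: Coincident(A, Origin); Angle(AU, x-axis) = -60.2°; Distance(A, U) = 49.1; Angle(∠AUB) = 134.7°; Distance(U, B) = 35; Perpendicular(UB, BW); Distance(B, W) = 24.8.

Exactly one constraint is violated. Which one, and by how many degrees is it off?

Perpendicular(UB, BW) — off by 3.10°.

A = (0.00, 0.00) ✓; AU at -60.20° ✓; |AU| = 49.10 ✓; ∠AUB = 134.7° ✓; |UB| = 35.00 ✓; ∠(UB, BW) = 93.10° ✗; |BW| = 24.80 ✓.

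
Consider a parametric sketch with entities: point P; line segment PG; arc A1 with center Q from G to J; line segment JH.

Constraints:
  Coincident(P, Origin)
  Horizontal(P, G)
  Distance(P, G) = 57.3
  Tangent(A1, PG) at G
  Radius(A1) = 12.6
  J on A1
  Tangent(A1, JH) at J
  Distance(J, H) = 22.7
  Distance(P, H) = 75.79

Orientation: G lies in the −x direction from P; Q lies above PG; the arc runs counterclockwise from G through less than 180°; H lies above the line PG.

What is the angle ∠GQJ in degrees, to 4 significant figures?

138.9°

P is at the origin; PG is horizontal with |PG| = 57.3 and G on the −x side, so G = (-57.30, 0.000). The tangent condition forces QG to be normal to PG, so Q = G + (0, 12.6) = (-57.30, 12.60). Since QJ ⟂ JH (tangency), |QH| = √(12.6² + 22.7²) = 25.96 regardless of where J sits on A1. So H lies on both circle(P, 75.79) and circle(Q, 25.96); the above-PG intersection is H = (-66.14, 37.01). J is the foot of the tangent from H: J = (-49.02, 22.10).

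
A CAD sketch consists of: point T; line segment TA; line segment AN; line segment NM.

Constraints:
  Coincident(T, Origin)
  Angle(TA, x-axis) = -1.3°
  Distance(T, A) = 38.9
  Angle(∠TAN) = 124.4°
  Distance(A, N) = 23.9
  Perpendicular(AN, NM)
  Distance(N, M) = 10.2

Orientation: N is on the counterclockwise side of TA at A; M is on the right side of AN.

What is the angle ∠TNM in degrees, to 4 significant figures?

125.0°

∠TAN = 124.4°, so AN runs at -1.3° + (180° − 124.4°) = 54.30° from the x-axis; with |AN| = 23.9, N = A + 23.9·(cos 54.30°, sin 54.30°) = (52.84, 18.53). AN is perpendicular to NM; with |NM| = 10.2 on the right of AN, M = N + 10.2·(0.8121, -0.5835) = (61.12, 12.57). Then cos ∠TNM = NT·NM / (|NT||NM|), giving 125.0°.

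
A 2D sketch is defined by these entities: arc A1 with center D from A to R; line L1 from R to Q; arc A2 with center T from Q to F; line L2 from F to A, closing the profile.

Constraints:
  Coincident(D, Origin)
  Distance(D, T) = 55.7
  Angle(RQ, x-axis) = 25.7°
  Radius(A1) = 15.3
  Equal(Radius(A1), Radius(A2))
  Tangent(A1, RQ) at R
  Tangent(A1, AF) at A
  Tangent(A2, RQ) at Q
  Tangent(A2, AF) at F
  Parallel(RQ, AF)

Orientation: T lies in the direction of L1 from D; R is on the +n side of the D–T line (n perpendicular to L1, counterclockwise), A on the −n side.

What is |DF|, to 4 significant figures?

57.76

Tangency of A1 to both parallel lines with radius 15.3 puts R and A at D ± 15.3·n: R = (-6.635, 13.79), A = (6.635, -13.79). Equal radii place Q and F the same way about T: Q = T + 15.3·n = (43.56, 37.94), F = T − 15.3·n = (56.82, 10.37). Then |DF| = |F − D| = 57.76.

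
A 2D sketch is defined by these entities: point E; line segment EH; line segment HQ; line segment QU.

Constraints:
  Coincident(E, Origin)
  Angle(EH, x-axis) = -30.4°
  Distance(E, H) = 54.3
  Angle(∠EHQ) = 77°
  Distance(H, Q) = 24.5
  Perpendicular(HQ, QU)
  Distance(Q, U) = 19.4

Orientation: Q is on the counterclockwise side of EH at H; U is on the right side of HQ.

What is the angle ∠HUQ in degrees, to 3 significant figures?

51.6°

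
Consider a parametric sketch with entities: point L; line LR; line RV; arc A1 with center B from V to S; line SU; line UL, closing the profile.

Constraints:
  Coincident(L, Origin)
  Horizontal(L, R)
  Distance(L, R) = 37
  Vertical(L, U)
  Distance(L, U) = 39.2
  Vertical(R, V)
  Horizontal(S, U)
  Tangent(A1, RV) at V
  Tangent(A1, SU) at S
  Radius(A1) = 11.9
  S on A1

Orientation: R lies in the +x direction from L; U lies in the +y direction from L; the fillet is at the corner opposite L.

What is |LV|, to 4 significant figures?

45.98

L is at the origin; LR is horizontal with |LR| = 37.0 and R on the +x side, so R = (37.00, 0.000). LU is vertical with |LU| = 39.2 and U on the +y side, so U = (0.000, 39.20). The virtual corner opposite L is at (37.00, 39.20). A1 meets RV tangentially, so BV is at right angles to RV and the tangent condition forces BS to be normal to SU, with radius 11.9, so the center B sits 11.9 in from both sides at B = (25.10, 27.30). That places the tangent points at V = (37.00, 27.30) on RV and S = (25.10, 39.20) on SU. Then |LV| = |V − L| = 45.98.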